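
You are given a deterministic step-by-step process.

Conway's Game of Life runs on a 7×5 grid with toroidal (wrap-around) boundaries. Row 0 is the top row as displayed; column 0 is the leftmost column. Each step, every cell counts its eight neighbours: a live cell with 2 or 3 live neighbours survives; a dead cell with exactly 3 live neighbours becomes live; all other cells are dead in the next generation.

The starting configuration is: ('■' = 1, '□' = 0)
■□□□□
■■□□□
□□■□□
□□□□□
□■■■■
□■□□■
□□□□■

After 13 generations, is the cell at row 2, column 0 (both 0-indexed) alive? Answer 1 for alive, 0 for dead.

[0] ■□□□□
■■□□□
□□■□□
□□□□□
□■■■■
□■□□■
□□□□■
[1] ■■□□■
■■□□□
□■□□□
□■□□□
□■■■■
□■□□■
□□□□■
[2] □■□□■
□□■□■
□■■□□
□■□■□
□■□■■
□■□□■
□■□■■
[3] □■□□■
□□■□□
■■□□□
□■□■■
□■□■■
□■□□□
□■□■■
[4] □■□□■
□□■□□
■■□■■
□■□■□
□■□■■
□■□□□
□■□■■
[5] □■□□■
□□■□□
■■□■■
□■□□□
□■□■■
□■□□□
□■□■■
[6] □■□□■
□□■□□
■■□■■
□■□□□
□■□□□
□■□□□
□■□■■
[7] □■□□■
□□■□□
■■□■■
□■□□■
■■■□□
□■□□□
□■□■■
[8] □■□□■
□□■□□
□■□■■
□□□□□
□□■□□
□□□■■
□■□■■
[9] □■□□■
□■■□■
□□■■□
□□■■□
□□□■□
■□□□■
□□□□□
[10] □■■■□
□■□□■
□□□□■
□□□□■
□□■■□
□□□□■
□□□□■
[11] □■■■■
□■□□■
□□□■■
□□□□■
□□□■■
□□□□■
■□■□■
[12] □□□□□
□■□□□
□□□■■
■□□□□
■□□■■
□□□□□
□□■□□
[13] □□□□□
□□□□□
■□□□■
■□□□□
■□□□■
□□□■■
□□□□□

1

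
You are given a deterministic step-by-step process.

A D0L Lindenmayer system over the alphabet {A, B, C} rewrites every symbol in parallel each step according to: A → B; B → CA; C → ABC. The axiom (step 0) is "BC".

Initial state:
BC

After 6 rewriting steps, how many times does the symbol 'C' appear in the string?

[0] BC
[1] CAABC
[2] ABCBBCAABC
[3] BCAABCCACAABCBBCAABC
[4] CAABCBBCAABCABCBABCBBCAABCCACAABCBBCAABC
[5] ABCBBCAABCCACAABCBBCAABCBCAABCCABCAABCCACAABCBBCAABCABCBABCBBCAABCCACAABCBBCAABC
[6] BCAABCCACAABCBBCAABCABCBABCBBCAABCCACAABCBBCAABCCAABCBBCAA…BCBCAABCCABCAABCCACAABCBBCAABCABCBABCBBCAABCCACAABCBBCAABC  (len 160)

53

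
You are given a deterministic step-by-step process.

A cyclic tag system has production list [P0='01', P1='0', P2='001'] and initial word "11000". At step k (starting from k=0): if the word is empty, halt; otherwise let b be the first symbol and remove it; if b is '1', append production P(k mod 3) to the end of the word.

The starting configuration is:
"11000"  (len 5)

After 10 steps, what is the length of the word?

k=0  "11000"  (len 5)
k=1  "100001"  (len 6)
k=2  "000010"  (len 6)
k=3  "00010"  (len 5)
k=4  "0010"  (len 4)
k=5  "010"  (len 3)
k=6  "10"  (len 2)
k=7  "001"  (len 3)
k=8  "01"  (len 2)
k=9  "1"  (len 1)
k=10  "01"  (len 2)

2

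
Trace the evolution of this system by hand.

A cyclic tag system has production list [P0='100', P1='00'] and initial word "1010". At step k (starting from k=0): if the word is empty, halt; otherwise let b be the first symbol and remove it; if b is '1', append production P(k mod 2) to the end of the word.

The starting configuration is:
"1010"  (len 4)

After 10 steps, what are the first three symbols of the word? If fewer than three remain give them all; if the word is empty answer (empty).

100

step 0: "1010"  (len 4)
step 1: "010100"  (len 6)
step 2: "10100"  (len 5)
step 3: "0100100"  (len 7)
step 4: "100100"  (len 6)
step 5: "00100100"  (len 8)
step 6: "0100100"  (len 7)
step 7: "100100"  (len 6)
step 8: "0010000"  (len 7)
step 9: "010000"  (len 6)
step 10: "10000"  (len 5)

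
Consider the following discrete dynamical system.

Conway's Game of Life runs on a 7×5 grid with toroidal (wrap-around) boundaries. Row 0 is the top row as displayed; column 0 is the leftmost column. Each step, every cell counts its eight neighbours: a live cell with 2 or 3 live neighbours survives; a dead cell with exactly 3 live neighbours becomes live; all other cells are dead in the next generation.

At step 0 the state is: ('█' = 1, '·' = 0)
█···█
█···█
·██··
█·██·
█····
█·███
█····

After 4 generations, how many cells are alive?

1

[0] █···█
█···█
·██··
█·██·
█····
█·███
█····
[1] ·█···
···██
··█··
█·███
█····
█··█·
·····
[2] ·····
··██·
███··
█·███
█·█··
····█
·····
[3] ·····
··██·
█····
·····
█·█··
·····
·····
[4] ·····
·····
·····
·█···
·····
·····
·····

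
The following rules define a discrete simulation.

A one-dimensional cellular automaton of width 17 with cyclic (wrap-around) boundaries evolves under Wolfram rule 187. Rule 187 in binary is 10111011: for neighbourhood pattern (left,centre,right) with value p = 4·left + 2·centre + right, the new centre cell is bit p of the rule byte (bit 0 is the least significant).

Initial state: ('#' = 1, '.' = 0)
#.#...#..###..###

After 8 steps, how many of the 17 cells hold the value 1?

13

t=0: #.#...#..###..###
t=1: .#.###.####.#####
t=2: #.###.####.#####.
t=3: .###.####.#####.#
t=4: ###.####.#####.#.
t=5: ##.####.#####.#.#
t=6: #.####.#####.#.##
t=7: .####.#####.#.###
t=8: ####.#####.#.###.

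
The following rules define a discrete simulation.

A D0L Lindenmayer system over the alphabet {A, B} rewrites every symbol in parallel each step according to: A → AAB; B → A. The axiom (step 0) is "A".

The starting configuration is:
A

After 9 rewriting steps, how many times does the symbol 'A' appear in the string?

0) A
1) AAB
2) AABAABA
3) AABAABAAABAABAAAB
4) AABAABAAABAABAAABAABAABAAABAABAAABAABAABA
5) AABAABAAABAABAAABAABAABAAABAABAAABAABAABAAABAABAAABAABAAABAABAABAAABAABAAABAABAABAAABAABAAABAABAAAB
6) AABAABAAABAABAAABAABAABAAABAABAAABAABAABAAABAABAAABAABAAAB…AABAABAAABAABAAABAABAABAAABAABAAABAABAABAAABAABAAABAABAABA  (len 239)
7) AABAABAAABAABAAABAABAABAAABAABAAABAABAABAAABAABAAABAABAAAB…AABAABAAABAABAAABAABAABAAABAABAAABAABAABAAABAABAAABAABAAAB  (len 577)
8) AABAABAAABAABAAABAABAABAAABAABAAABAABAABAAABAABAAABAABAAAB…AABAABAAABAABAAABAABAABAAABAABAAABAABAABAAABAABAAABAABAABA  (len 1393)
9) AABAABAAABAABAAABAABAABAAABAABAAABAABAABAAABAABAAABAABAAAB…AABAABAAABAABAAABAABAABAAABAABAAABAABAABAAABAABAAABAABAAAB  (len 3363)

2378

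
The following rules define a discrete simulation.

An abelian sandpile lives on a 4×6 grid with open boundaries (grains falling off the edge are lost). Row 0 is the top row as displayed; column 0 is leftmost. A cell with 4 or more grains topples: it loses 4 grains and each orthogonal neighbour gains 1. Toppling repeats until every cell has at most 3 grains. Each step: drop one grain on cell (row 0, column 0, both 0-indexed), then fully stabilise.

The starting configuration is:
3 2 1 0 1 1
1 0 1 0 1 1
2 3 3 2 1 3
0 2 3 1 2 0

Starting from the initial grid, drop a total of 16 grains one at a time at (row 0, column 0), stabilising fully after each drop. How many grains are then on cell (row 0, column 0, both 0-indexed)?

[0] 3 2 1 0 1 1
1 0 1 0 1 1
2 3 3 2 1 3
0 2 3 1 2 0
[1] 0 3 1 0 1 1
2 0 1 0 1 1
2 3 3 2 1 3
0 2 3 1 2 0
[2] 1 3 1 0 1 1
2 0 1 0 1 1
2 3 3 2 1 3
0 2 3 1 2 0
[3] 2 3 1 0 1 1
2 0 1 0 1 1
2 3 3 2 1 3
0 2 3 1 2 0
[4] 3 3 1 0 1 1
2 0 1 0 1 1
2 3 3 2 1 3
0 2 3 1 2 0
[5] 1 0 2 0 1 1
3 1 1 0 1 1
2 3 3 2 1 3
0 2 3 1 2 0
[6] 2 0 2 0 1 1
3 1 1 0 1 1
2 3 3 2 1 3
0 2 3 1 2 0
[7] 3 0 2 0 1 1
3 1 1 0 1 1
2 3 3 2 1 3
0 2 3 1 2 0
[8] 1 1 2 0 1 1
0 2 1 0 1 1
3 3 3 2 1 3
0 2 3 1 2 0
[9] 2 1 2 0 1 1
0 2 1 0 1 1
3 3 3 2 1 3
0 2 3 1 2 0
[10] 3 1 2 0 1 1
0 2 1 0 1 1
3 3 3 2 1 3
0 2 3 1 2 0
[11] 0 2 2 0 1 1
1 2 1 0 1 1
3 3 3 2 1 3
0 2 3 1 2 0
[12] 1 2 2 0 1 1
1 2 1 0 1 1
3 3 3 2 1 3
0 2 3 1 2 0
[13] 2 2 2 0 1 1
1 2 1 0 1 1
3 3 3 2 1 3
0 2 3 1 2 0
[14] 3 2 2 0 1 1
1 2 1 0 1 1
3 3 3 2 1 3
0 2 3 1 2 0
[15] 0 3 2 0 1 1
2 2 1 0 1 1
3 3 3 2 1 3
0 2 3 1 2 0
[16] 1 3 2 0 1 1
2 2 1 0 1 1
3 3 3 2 1 3
0 2 3 1 2 0

1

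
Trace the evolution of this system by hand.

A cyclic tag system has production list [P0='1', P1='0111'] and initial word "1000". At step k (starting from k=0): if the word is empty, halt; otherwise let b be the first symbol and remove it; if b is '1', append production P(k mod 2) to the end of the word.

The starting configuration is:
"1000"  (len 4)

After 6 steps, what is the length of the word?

4

0) "1000"  (len 4)
1) "0001"  (len 4)
2) "001"  (len 3)
3) "01"  (len 2)
4) "1"  (len 1)
5) "1"  (len 1)
6) "0111"  (len 4)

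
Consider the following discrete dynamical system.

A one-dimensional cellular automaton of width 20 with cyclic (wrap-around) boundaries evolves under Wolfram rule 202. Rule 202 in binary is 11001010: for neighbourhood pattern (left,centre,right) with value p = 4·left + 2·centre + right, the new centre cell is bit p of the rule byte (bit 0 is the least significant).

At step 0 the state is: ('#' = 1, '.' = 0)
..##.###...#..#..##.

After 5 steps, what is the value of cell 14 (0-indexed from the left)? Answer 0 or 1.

[0] ..##.###...#..#..##.
[1] .###.###..#..#..###.
[2] ####.###.#..#..####.
[3] ####.###...#..#####.
[4] ####.###..#..######.
[5] ####.###.#..#######.

1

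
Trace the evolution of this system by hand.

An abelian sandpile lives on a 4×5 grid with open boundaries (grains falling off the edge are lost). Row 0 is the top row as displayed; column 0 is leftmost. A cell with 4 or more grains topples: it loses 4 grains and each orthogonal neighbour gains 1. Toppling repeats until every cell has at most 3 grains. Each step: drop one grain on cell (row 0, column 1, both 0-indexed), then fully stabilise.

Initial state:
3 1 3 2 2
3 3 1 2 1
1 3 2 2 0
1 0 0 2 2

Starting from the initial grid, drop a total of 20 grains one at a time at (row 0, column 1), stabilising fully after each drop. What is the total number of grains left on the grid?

[0] 3 1 3 2 2
3 3 1 2 1
1 3 2 2 0
1 0 0 2 2
[1] 3 2 3 2 2
3 3 1 2 1
1 3 2 2 0
1 0 0 2 2
[2] 3 3 3 2 2
3 3 1 2 1
1 3 2 2 0
1 0 0 2 2
[3] 1 3 0 3 2
1 2 3 2 1
3 0 3 2 0
1 1 0 2 2
[4] 2 0 1 3 2
1 3 3 2 1
3 0 3 2 0
1 1 0 2 2
[5] 2 1 1 3 2
1 3 3 2 1
3 0 3 2 0
1 1 0 2 2
[6] 2 2 1 3 2
1 3 3 2 1
3 0 3 2 0
1 1 0 2 2
[7] 2 3 1 3 2
1 3 3 2 1
3 0 3 2 0
1 1 0 2 2
[8] 3 1 3 3 2
2 1 1 3 1
3 2 0 3 0
1 1 1 2 2
[9] 3 2 3 3 2
2 1 1 3 1
3 2 0 3 0
1 1 1 2 2
[10] 3 3 3 3 2
2 1 1 3 1
3 2 0 3 0
1 1 1 2 2
[11] 0 2 1 1 3
3 2 3 1 2
3 2 1 0 1
1 1 1 3 2
[12] 0 3 1 1 3
3 2 3 1 2
3 2 1 0 1
1 1 1 3 2
[13] 1 0 2 1 3
3 3 3 1 2
3 2 1 0 1
1 1 1 3 2
[14] 1 1 2 1 3
3 3 3 1 2
3 2 1 0 1
1 1 1 3 2
[15] 1 2 2 1 3
3 3 3 1 2
3 2 1 0 1
1 1 1 3 2
[16] 1 3 2 1 3
3 3 3 1 2
3 2 1 0 1
1 1 1 3 2
[17] 3 2 0 2 3
1 3 1 2 2
1 0 3 0 1
2 2 1 3 2
[18] 3 3 0 2 3
1 3 1 2 2
1 0 3 0 1
2 2 1 3 2
[19] 0 2 1 2 3
3 0 2 2 2
1 1 3 0 1
2 2 1 3 2
[20] 0 3 1 2 3
3 0 2 2 2
1 1 3 0 1
2 2 1 3 2

34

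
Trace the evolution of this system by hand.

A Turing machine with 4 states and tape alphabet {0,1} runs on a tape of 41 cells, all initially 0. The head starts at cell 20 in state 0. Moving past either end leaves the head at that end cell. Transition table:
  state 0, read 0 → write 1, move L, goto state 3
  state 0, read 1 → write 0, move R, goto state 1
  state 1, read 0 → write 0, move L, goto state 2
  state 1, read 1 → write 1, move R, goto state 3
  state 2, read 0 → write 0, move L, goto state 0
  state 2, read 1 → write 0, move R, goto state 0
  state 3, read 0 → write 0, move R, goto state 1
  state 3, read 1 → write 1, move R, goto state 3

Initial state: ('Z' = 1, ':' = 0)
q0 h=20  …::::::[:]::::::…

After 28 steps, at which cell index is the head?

16

0) q0 h=20  …::::::[:]::::::…
1) q3 h=19  …::::::[:]Z:::::…
2) q1 h=20  …::::::[Z]::::::…
3) q3 h=21  …:::::Z[:]::::::…
4) q1 h=22  …::::Z:[:]::::::…
5) q2 h=21  …:::::Z[:]::::::…
6) q0 h=20  …::::::[Z]::::::…
7) q1 h=21  …::::::[:]::::::…
8) q2 h=20  …::::::[:]::::::…
9) q0 h=19  …::::::[:]::::::…
10) q3 h=18  …::::::[:]Z:::::…
11) q1 h=19  …::::::[Z]::::::…
12) q3 h=20  …:::::Z[:]::::::…
13) q1 h=21  …::::Z:[:]::::::…
14) q2 h=20  …:::::Z[:]::::::…
15) q0 h=19  …::::::[Z]::::::…
16) q1 h=20  …::::::[:]::::::…
17) q2 h=19  …::::::[:]::::::…
18) q0 h=18  …::::::[:]::::::…
19) q3 h=17  …::::::[:]Z:::::…
20) q1 h=18  …::::::[Z]::::::…
21) q3 h=19  …:::::Z[:]::::::…
22) q1 h=20  …::::Z:[:]::::::…
23) q2 h=19  …:::::Z[:]::::::…
24) q0 h=18  …::::::[Z]::::::…
25) q1 h=19  …::::::[:]::::::…
26) q2 h=18  …::::::[:]::::::…
27) q0 h=17  …::::::[:]::::::…
28) q3 h=16  …::::::[:]Z:::::…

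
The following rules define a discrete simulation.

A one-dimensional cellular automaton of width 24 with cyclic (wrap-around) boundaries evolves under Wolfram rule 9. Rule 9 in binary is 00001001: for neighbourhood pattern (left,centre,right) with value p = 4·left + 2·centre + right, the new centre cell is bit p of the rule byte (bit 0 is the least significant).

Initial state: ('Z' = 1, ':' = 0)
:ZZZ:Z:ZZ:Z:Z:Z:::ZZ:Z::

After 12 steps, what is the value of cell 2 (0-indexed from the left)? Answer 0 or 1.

0) :ZZZ:Z:ZZ:Z:Z:Z:::ZZ:Z::
1) :Z:::::Z::::::::Z:Z::::Z
2) :::ZZZ:::ZZZZZZ:::::ZZ::
3) ZZ:Z:::Z:Z::::::ZZZ:Z::Z
4) :::::Z:::::ZZZZ:Z::::::Z
5) :ZZZ:::ZZZ:Z::::::ZZZZ::
6) :Z:::Z:Z:::::ZZZZ:Z::::Z
7) :::Z:::::ZZZ:Z::::::ZZ::
8) ZZ:::ZZZ:Z:::::ZZZZ:Z::Z
9) :::Z:Z:::::ZZZ:Z:::::::Z
10) :Z:::::ZZZ:Z:::::ZZZZZ::
11) :::ZZZ:Z:::::ZZZ:Z:::::Z
12) :Z:Z:::::ZZZ:Z:::::ZZZ::

0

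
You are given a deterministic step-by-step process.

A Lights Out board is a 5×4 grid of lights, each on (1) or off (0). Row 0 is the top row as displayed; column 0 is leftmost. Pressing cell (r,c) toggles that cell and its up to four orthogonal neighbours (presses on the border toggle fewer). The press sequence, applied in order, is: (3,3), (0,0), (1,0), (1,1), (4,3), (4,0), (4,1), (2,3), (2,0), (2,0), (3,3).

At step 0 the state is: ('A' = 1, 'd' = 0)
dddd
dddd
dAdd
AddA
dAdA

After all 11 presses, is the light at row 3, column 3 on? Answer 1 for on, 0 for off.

step 0: dddd
dddd
dAdd
AddA
dAdA
step 1: dddd
dddd
dAdA
AdAd
dAdd
step 2: AAdd
Addd
dAdA
AdAd
dAdd
step 3: dAdd
dAdd
AAdA
AdAd
dAdd
step 4: dddd
AdAd
AddA
AdAd
dAdd
step 5: dddd
AdAd
AddA
AdAA
dAAA
step 6: dddd
AdAd
AddA
ddAA
AdAA
step 7: dddd
AdAd
AddA
dAAA
dAdA
step 8: dddd
AdAA
AdAd
dAAd
dAdA
step 9: dddd
ddAA
dAAd
AAAd
dAdA
step 10: dddd
AdAA
AdAd
dAAd
dAdA
step 11: dddd
AdAA
AdAA
dAdA
dAdd

1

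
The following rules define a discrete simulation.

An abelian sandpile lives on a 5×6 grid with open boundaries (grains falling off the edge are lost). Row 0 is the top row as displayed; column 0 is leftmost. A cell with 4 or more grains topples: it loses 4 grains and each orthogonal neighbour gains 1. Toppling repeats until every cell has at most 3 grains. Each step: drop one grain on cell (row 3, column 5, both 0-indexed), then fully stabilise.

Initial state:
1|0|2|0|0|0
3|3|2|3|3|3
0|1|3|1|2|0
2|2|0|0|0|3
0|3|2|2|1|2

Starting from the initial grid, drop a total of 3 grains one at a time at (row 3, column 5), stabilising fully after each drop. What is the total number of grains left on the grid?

gen 0: 1|0|2|0|0|0
3|3|2|3|3|3
0|1|3|1|2|0
2|2|0|0|0|3
0|3|2|2|1|2
gen 1: 1|0|2|0|0|0
3|3|2|3|3|3
0|1|3|1|2|1
2|2|0|0|1|0
0|3|2|2|1|3
gen 2: 1|0|2|0|0|0
3|3|2|3|3|3
0|1|3|1|2|1
2|2|0|0|1|1
0|3|2|2|1|3
gen 3: 1|0|2|0|0|0
3|3|2|3|3|3
0|1|3|1|2|1
2|2|0|0|1|2
0|3|2|2|1|3

46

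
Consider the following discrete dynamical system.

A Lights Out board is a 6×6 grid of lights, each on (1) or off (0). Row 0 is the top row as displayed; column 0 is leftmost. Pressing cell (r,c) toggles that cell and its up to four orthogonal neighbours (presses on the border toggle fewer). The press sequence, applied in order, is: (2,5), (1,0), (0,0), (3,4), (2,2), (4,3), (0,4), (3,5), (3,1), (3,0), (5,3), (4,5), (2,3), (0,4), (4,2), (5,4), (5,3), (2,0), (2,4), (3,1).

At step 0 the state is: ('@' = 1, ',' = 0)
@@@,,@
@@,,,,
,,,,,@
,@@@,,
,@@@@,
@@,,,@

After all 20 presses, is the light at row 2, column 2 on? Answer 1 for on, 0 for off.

0

k=0  @@@,,@
@@,,,,
,,,,,@
,@@@,,
,@@@@,
@@,,,@
k=1  @@@,,@
@@,,,@
,,,,@,
,@@@,@
,@@@@,
@@,,,@
k=2  ,@@,,@
,,,,,@
@,,,@,
,@@@,@
,@@@@,
@@,,,@
k=3  @,@,,@
@,,,,@
@,,,@,
,@@@,@
,@@@@,
@@,,,@
k=4  @,@,,@
@,,,,@
@,,,,,
,@@,@,
,@@@,,
@@,,,@
k=5  @,@,,@
@,@,,@
@@@@,,
,@,,@,
,@@@,,
@@,,,@
k=6  @,@,,@
@,@,,@
@@@@,,
,@,@@,
,@,,@,
@@,@,@
k=7  @,@@@,
@,@,@@
@@@@,,
,@,@@,
,@,,@,
@@,@,@
k=8  @,@@@,
@,@,@@
@@@@,@
,@,@,@
,@,,@@
@@,@,@
k=9  @,@@@,
@,@,@@
@,@@,@
@,@@,@
,,,,@@
@@,@,@
k=10  @,@@@,
@,@,@@
,,@@,@
,@@@,@
@,,,@@
@@,@,@
k=11  @,@@@,
@,@,@@
,,@@,@
,@@@,@
@,,@@@
@@@,@@
k=12  @,@@@,
@,@,@@
,,@@,@
,@@@,,
@,,@,,
@@@,@,
k=13  @,@@@,
@,@@@@
,,,,@@
,@@,,,
@,,@,,
@@@,@,
k=14  @,@,,@
@,@@,@
,,,,@@
,@@,,,
@,,@,,
@@@,@,
k=15  @,@,,@
@,@@,@
,,,,@@
,@,,,,
@@@,,,
@@,,@,
k=16  @,@,,@
@,@@,@
,,,,@@
,@,,,,
@@@,@,
@@,@,@
k=17  @,@,,@
@,@@,@
,,,,@@
,@,,,,
@@@@@,
@@@,@@
k=18  @,@,,@
,,@@,@
@@,,@@
@@,,,,
@@@@@,
@@@,@@
k=19  @,@,,@
,,@@@@
@@,@,,
@@,,@,
@@@@@,
@@@,@@
k=20  @,@,,@
,,@@@@
@,,@,,
,,@,@,
@,@@@,
@@@,@@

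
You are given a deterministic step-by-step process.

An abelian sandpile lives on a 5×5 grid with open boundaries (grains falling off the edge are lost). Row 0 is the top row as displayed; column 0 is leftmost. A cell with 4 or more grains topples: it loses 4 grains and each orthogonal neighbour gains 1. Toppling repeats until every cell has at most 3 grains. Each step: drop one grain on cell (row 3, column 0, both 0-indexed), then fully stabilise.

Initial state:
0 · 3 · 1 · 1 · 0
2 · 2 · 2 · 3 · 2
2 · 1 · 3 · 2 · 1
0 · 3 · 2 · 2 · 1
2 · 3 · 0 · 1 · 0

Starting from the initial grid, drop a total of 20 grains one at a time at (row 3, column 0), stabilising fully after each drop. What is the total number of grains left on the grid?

42

step 0: 0 · 3 · 1 · 1 · 0
2 · 2 · 2 · 3 · 2
2 · 1 · 3 · 2 · 1
0 · 3 · 2 · 2 · 1
2 · 3 · 0 · 1 · 0
step 1: 0 · 3 · 1 · 1 · 0
2 · 2 · 2 · 3 · 2
2 · 1 · 3 · 2 · 1
1 · 3 · 2 · 2 · 1
2 · 3 · 0 · 1 · 0
step 2: 0 · 3 · 1 · 1 · 0
2 · 2 · 2 · 3 · 2
2 · 1 · 3 · 2 · 1
2 · 3 · 2 · 2 · 1
2 · 3 · 0 · 1 · 0
step 3: 0 · 3 · 1 · 1 · 0
2 · 2 · 2 · 3 · 2
2 · 1 · 3 · 2 · 1
3 · 3 · 2 · 2 · 1
2 · 3 · 0 · 1 · 0
step 4: 0 · 3 · 1 · 1 · 0
2 · 2 · 2 · 3 · 2
3 · 2 · 3 · 2 · 1
2 · 1 · 3 · 2 · 1
0 · 1 · 1 · 1 · 0
step 5: 0 · 3 · 1 · 1 · 0
2 · 2 · 2 · 3 · 2
3 · 2 · 3 · 2 · 1
3 · 1 · 3 · 2 · 1
0 · 1 · 1 · 1 · 0
step 6: 0 · 3 · 1 · 1 · 0
3 · 2 · 2 · 3 · 2
0 · 3 · 3 · 2 · 1
1 · 2 · 3 · 2 · 1
1 · 1 · 1 · 1 · 0
step 7: 0 · 3 · 1 · 1 · 0
3 · 2 · 2 · 3 · 2
0 · 3 · 3 · 2 · 1
2 · 2 · 3 · 2 · 1
1 · 1 · 1 · 1 · 0
step 8: 0 · 3 · 1 · 1 · 0
3 · 2 · 2 · 3 · 2
0 · 3 · 3 · 2 · 1
3 · 2 · 3 · 2 · 1
1 · 1 · 1 · 1 · 0
step 9: 0 · 3 · 1 · 1 · 0
3 · 2 · 2 · 3 · 2
1 · 3 · 3 · 2 · 1
0 · 3 · 3 · 2 · 1
2 · 1 · 1 · 1 · 0
step 10: 0 · 3 · 1 · 1 · 0
3 · 2 · 2 · 3 · 2
1 · 3 · 3 · 2 · 1
1 · 3 · 3 · 2 · 1
2 · 1 · 1 · 1 · 0
step 11: 0 · 3 · 1 · 1 · 0
3 · 2 · 2 · 3 · 2
1 · 3 · 3 · 2 · 1
2 · 3 · 3 · 2 · 1
2 · 1 · 1 · 1 · 0
step 12: 0 · 3 · 1 · 1 · 0
3 · 2 · 2 · 3 · 2
1 · 3 · 3 · 2 · 1
3 · 3 · 3 · 2 · 1
2 · 1 · 1 · 1 · 0
step 13: 0 · 3 · 1 · 1 · 0
3 · 3 · 3 · 3 · 2
3 · 1 · 1 · 3 · 1
1 · 2 · 1 · 3 · 1
3 · 2 · 2 · 1 · 0
step 14: 0 · 3 · 1 · 1 · 0
3 · 3 · 3 · 3 · 2
3 · 1 · 1 · 3 · 1
2 · 2 · 1 · 3 · 1
3 · 2 · 2 · 1 · 0
step 15: 0 · 3 · 1 · 1 · 0
3 · 3 · 3 · 3 · 2
3 · 1 · 1 · 3 · 1
3 · 2 · 1 · 3 · 1
3 · 2 · 2 · 1 · 0
step 16: 2 · 0 · 3 · 2 · 0
1 · 2 · 1 · 1 · 3
1 · 3 · 3 · 1 · 2
2 · 3 · 2 · 0 · 2
0 · 3 · 2 · 2 · 0
step 17: 2 · 0 · 3 · 2 · 0
1 · 2 · 1 · 1 · 3
1 · 3 · 3 · 1 · 2
3 · 3 · 2 · 0 · 2
0 · 3 · 2 · 2 · 0
step 18: 2 · 0 · 3 · 2 · 0
1 · 3 · 2 · 1 · 3
3 · 1 · 1 · 2 · 2
1 · 3 · 1 · 1 · 2
2 · 1 · 0 · 3 · 0
step 19: 2 · 0 · 3 · 2 · 0
1 · 3 · 2 · 1 · 3
3 · 1 · 1 · 2 · 2
2 · 3 · 1 · 1 · 2
2 · 1 · 0 · 3 · 0
step 20: 2 · 0 · 3 · 2 · 0
1 · 3 · 2 · 1 · 3
3 · 1 · 1 · 2 · 2
3 · 3 · 1 · 1 · 2
2 · 1 · 0 · 3 · 0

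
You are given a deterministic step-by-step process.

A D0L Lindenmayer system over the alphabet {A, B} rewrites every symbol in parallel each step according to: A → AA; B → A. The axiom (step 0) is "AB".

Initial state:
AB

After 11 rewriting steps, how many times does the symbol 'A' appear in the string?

3072

k=0  AB
k=1  AAA
k=2  AAAAAA
k=3  AAAAAAAAAAAA
k=4  AAAAAAAAAAAAAAAAAAAAAAAA
k=5  AAAAAAAAAAAAAAAAAAAAAAAAAAAAAAAAAAAAAAAAAAAAAAAA
k=6  AAAAAAAAAAAAAAAAAAAAAAAAAAAAAAAAAAAAAAAAAAAAAAAAAAAAAAAAAAAAAAAAAAAAAAAAAAAAAAAAAAAAAAAAAAAAAAAA
k=7  AAAAAAAAAAAAAAAAAAAAAAAAAAAAAAAAAAAAAAAAAAAAAAAAAAAAAAAAAA…AAAAAAAAAAAAAAAAAAAAAAAAAAAAAAAAAAAAAAAAAAAAAAAAAAAAAAAAAA  (len 192)
k=8  AAAAAAAAAAAAAAAAAAAAAAAAAAAAAAAAAAAAAAAAAAAAAAAAAAAAAAAAAA…AAAAAAAAAAAAAAAAAAAAAAAAAAAAAAAAAAAAAAAAAAAAAAAAAAAAAAAAAA  (len 384)
k=9  AAAAAAAAAAAAAAAAAAAAAAAAAAAAAAAAAAAAAAAAAAAAAAAAAAAAAAAAAA…AAAAAAAAAAAAAAAAAAAAAAAAAAAAAAAAAAAAAAAAAAAAAAAAAAAAAAAAAA  (len 768)
k=10  AAAAAAAAAAAAAAAAAAAAAAAAAAAAAAAAAAAAAAAAAAAAAAAAAAAAAAAAAA…AAAAAAAAAAAAAAAAAAAAAAAAAAAAAAAAAAAAAAAAAAAAAAAAAAAAAAAAAA  (len 1536)
k=11  AAAAAAAAAAAAAAAAAAAAAAAAAAAAAAAAAAAAAAAAAAAAAAAAAAAAAAAAAA…AAAAAAAAAAAAAAAAAAAAAAAAAAAAAAAAAAAAAAAAAAAAAAAAAAAAAAAAAA  (len 3072)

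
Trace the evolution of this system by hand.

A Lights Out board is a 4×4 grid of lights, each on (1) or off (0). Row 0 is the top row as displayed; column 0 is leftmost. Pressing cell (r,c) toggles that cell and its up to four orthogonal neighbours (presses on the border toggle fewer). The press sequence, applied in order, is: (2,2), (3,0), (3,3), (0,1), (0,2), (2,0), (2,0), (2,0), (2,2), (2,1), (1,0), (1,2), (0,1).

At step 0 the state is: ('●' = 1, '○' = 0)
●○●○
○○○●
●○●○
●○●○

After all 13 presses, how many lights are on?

t=0: ●○●○
○○○●
●○●○
●○●○
t=1: ●○●○
○○●●
●●○●
●○○○
t=2: ●○●○
○○●●
○●○●
○●○○
t=3: ●○●○
○○●●
○●○○
○●●●
t=4: ○●○○
○●●●
○●○○
○●●●
t=5: ○○●●
○●○●
○●○○
○●●●
t=6: ○○●●
●●○●
●○○○
●●●●
t=7: ○○●●
○●○●
○●○○
○●●●
t=8: ○○●●
●●○●
●○○○
●●●●
t=9: ○○●●
●●●●
●●●●
●●○●
t=10: ○○●●
●○●●
○○○●
●○○●
t=11: ●○●●
○●●●
●○○●
●○○●
t=12: ●○○●
○○○○
●○●●
●○○●
t=13: ○●●●
○●○○
●○●●
●○○●

9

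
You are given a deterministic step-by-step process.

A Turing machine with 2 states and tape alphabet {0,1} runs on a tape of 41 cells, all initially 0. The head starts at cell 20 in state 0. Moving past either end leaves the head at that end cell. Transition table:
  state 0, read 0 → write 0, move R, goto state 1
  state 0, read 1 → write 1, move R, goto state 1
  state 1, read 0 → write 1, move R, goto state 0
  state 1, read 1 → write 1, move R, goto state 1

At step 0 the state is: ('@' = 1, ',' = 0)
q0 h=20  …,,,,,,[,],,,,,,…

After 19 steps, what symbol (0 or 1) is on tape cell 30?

0

t=0: q0 h=20  …,,,,,,[,],,,,,,…
t=1: q1 h=21  …,,,,,,[,],,,,,,…
t=2: q0 h=22  …,,,,,@[,],,,,,,…
t=3: q1 h=23  …,,,,@,[,],,,,,,…
t=4: q0 h=24  …,,,@,@[,],,,,,,…
t=5: q1 h=25  …,,@,@,[,],,,,,,…
t=6: q0 h=26  …,@,@,@[,],,,,,,…
t=7: q1 h=27  …@,@,@,[,],,,,,,…
t=8: q0 h=28  …,@,@,@[,],,,,,,…
t=9: q1 h=29  …@,@,@,[,],,,,,,…
t=10: q0 h=30  …,@,@,@[,],,,,,,…
t=11: q1 h=31  …@,@,@,[,],,,,,,…
t=12: q0 h=32  …,@,@,@[,],,,,,,…
t=13: q1 h=33  …@,@,@,[,],,,,,,…
t=14: q0 h=34  …,@,@,@[,],,,,,,|
t=15: q1 h=35  …@,@,@,[,],,,,,|
t=16: q0 h=36  …,@,@,@[,],,,,|
t=17: q1 h=37  …@,@,@,[,],,,|
t=18: q0 h=38  …,@,@,@[,],,|
t=19: q1 h=39  …@,@,@,[,],|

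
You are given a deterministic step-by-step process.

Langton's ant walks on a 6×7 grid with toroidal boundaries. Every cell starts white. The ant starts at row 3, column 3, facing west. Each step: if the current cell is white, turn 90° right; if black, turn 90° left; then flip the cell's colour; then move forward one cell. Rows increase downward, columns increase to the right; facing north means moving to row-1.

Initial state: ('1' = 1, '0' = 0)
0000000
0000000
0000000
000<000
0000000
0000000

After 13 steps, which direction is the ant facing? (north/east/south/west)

k=0  0000000
0000000
0000000
000<000
0000000
0000000
k=1  0000000
0000000
000^000
0001000
0000000
0000000
k=2  0000000
0000000
0001>00
0001000
0000000
0000000
k=3  0000000
0000000
0001100
0001v00
0000000
0000000
k=4  0000000
0000000
0001100
000<100
0000000
0000000
k=5  0000000
0000000
0001100
0000100
000v000
0000000
k=6  0000000
0000000
0001100
0000100
00<1000
0000000
k=7  0000000
0000000
0001100
00^0100
0011000
0000000
k=8  0000000
0000000
0001100
001>100
0011000
0000000
k=9  0000000
0000000
0001100
0011100
001v000
0000000
k=10  0000000
0000000
0001100
0011100
0010>00
0000000
k=11  0000000
0000000
0001100
0011100
0010100
0000v00
k=12  0000000
0000000
0001100
0011100
0010100
000<100
k=13  0000000
0000000
0001100
0011100
001^100
0001100

north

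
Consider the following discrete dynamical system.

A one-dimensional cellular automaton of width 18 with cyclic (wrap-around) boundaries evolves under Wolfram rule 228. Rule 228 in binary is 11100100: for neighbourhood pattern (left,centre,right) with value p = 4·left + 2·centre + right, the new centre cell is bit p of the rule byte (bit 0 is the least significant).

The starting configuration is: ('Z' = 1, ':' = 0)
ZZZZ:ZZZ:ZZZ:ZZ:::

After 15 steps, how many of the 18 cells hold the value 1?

0) ZZZZ:ZZZ:ZZZ:ZZ:::
1) :ZZZZ:ZZZ:ZZZ:Z:::
2) ::ZZZZ:ZZZ:ZZZZ:::
3) :::ZZZZ:ZZZ:ZZZ:::
4) ::::ZZZZ:ZZZ:ZZ:::
5) :::::ZZZZ:ZZZ:Z:::
6) ::::::ZZZZ:ZZZZ:::
7) :::::::ZZZZ:ZZZ:::
8) ::::::::ZZZZ:ZZ:::
9) :::::::::ZZZZ:Z:::
10) ::::::::::ZZZZZ:::
11) :::::::::::ZZZZ:::
12) ::::::::::::ZZZ:::
13) :::::::::::::ZZ:::
14) ::::::::::::::Z:::
15) ::::::::::::::Z:::

1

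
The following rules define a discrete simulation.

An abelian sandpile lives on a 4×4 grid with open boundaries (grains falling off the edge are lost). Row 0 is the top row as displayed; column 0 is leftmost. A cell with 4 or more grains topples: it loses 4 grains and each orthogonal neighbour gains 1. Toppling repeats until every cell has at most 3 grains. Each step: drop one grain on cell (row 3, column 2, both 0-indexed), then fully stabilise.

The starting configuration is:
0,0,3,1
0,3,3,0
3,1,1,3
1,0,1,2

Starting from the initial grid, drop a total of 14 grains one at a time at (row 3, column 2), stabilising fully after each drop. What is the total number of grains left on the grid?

0) 0,0,3,1
0,3,3,0
3,1,1,3
1,0,1,2
1) 0,0,3,1
0,3,3,0
3,1,1,3
1,0,2,2
2) 0,0,3,1
0,3,3,0
3,1,1,3
1,0,3,2
3) 0,0,3,1
0,3,3,0
3,1,2,3
1,1,0,3
4) 0,0,3,1
0,3,3,0
3,1,2,3
1,1,1,3
5) 0,0,3,1
0,3,3,0
3,1,2,3
1,1,2,3
6) 0,0,3,1
0,3,3,0
3,1,2,3
1,1,3,3
7) 0,2,0,2
1,0,2,2
3,3,1,1
1,2,2,1
8) 0,2,0,2
1,0,2,2
3,3,1,1
1,2,3,1
9) 0,2,0,2
1,0,2,2
3,3,2,1
1,3,0,2
10) 0,2,0,2
1,0,2,2
3,3,2,1
1,3,1,2
11) 0,2,0,2
1,0,2,2
3,3,2,1
1,3,2,2
12) 0,2,0,2
1,0,2,2
3,3,2,1
1,3,3,2
13) 0,2,0,2
2,1,3,2
0,2,0,2
3,1,2,3
14) 0,2,0,2
2,1,3,2
0,2,0,2
3,1,3,3

26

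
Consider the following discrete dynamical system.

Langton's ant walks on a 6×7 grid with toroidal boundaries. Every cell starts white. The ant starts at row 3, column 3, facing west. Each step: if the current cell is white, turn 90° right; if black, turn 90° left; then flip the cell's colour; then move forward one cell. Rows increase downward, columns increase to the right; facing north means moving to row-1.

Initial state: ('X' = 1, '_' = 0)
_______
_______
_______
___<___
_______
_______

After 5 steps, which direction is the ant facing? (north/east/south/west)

[0] _______
_______
_______
___<___
_______
_______
[1] _______
_______
___^___
___X___
_______
_______
[2] _______
_______
___X>__
___X___
_______
_______
[3] _______
_______
___XX__
___Xv__
_______
_______
[4] _______
_______
___XX__
___<X__
_______
_______
[5] _______
_______
___XX__
____X__
___v___
_______

south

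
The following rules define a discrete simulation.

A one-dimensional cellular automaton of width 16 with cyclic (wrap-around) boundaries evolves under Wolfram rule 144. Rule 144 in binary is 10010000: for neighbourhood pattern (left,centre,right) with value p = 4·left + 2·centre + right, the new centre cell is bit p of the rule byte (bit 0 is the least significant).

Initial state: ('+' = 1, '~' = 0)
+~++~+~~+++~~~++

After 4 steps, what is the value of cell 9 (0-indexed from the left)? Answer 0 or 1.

gen 0: +~++~+~~+++~~~++
gen 1: ~~~~~~+~~+~+~~~+
gen 2: +~~~~~~+~~~~+~~~
gen 3: ~+~~~~~~+~~~~+~~
gen 4: ~~+~~~~~~+~~~~+~

1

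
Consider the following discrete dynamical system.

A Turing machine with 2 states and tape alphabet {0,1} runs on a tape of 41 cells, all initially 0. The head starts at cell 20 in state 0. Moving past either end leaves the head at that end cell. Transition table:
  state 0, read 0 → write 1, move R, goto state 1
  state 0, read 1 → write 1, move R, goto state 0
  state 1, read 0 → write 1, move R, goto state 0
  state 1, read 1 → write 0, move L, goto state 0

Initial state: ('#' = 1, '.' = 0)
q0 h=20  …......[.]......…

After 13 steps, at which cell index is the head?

0) q0 h=20  …......[.]......…
1) q1 h=21  ….....#[.]......…
2) q0 h=22  …....##[.]......…
3) q1 h=23  …...###[.]......…
4) q0 h=24  …..####[.]......…
5) q1 h=25  ….#####[.]......…
6) q0 h=26  …######[.]......…
7) q1 h=27  …######[.]......…
8) q0 h=28  …######[.]......…
9) q1 h=29  …######[.]......…
10) q0 h=30  …######[.]......…
11) q1 h=31  …######[.]......…
12) q0 h=32  …######[.]......…
13) q1 h=33  …######[.]......…

33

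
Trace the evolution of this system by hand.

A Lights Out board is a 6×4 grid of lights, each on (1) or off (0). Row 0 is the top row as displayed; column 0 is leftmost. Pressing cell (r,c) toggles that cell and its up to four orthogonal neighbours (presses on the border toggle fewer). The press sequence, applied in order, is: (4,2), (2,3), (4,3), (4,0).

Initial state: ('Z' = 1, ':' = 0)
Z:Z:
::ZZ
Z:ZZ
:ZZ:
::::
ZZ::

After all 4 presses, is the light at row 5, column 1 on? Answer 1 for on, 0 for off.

k=0  Z:Z:
::ZZ
Z:ZZ
:ZZ:
::::
ZZ::
k=1  Z:Z:
::ZZ
Z:ZZ
:Z::
:ZZZ
ZZZ:
k=2  Z:Z:
::Z:
Z:::
:Z:Z
:ZZZ
ZZZ:
k=3  Z:Z:
::Z:
Z:::
:Z::
:Z::
ZZZZ
k=4  Z:Z:
::Z:
Z:::
ZZ::
Z:::
:ZZZ

1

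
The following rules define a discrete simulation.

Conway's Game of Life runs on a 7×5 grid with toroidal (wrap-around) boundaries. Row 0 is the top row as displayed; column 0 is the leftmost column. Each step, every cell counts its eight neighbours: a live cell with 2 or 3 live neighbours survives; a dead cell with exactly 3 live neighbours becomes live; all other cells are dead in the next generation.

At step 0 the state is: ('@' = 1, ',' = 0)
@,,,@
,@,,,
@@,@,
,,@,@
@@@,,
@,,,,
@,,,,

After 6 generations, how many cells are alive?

6

k=0  @,,,@
,@,,,
@@,@,
,,@,@
@@@,,
@,,,,
@,,,,
k=1  @@,,@
,@@,,
@@,@@
,,,,@
@,@@@
@,,,@
@@,,,
k=2  ,,,,@
,,,,,
,@,@@
,,,,,
,@,,,
,,@,,
,,,,,
k=3  ,,,,,
@,,@@
,,,,,
@,@,,
,,,,,
,,,,,
,,,,,
k=4  ,,,,@
,,,,@
@@,@,
,,,,,
,,,,,
,,,,,
,,,,,
k=5  ,,,,,
,,,@@
@,,,@
,,,,,
,,,,,
,,,,,
,,,,,
k=6  ,,,,,
@,,@@
@,,@@
,,,,,
,,,,,
,,,,,
,,,,,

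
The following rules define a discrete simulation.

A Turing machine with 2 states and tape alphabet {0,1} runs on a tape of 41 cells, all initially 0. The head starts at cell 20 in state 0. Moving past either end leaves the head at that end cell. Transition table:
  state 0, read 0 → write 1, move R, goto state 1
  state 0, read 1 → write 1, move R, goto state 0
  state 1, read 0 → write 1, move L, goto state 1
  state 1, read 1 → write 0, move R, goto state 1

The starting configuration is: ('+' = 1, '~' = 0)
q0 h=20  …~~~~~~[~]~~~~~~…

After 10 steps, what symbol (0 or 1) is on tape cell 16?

0

gen 0: q0 h=20  …~~~~~~[~]~~~~~~…
gen 1: q1 h=21  …~~~~~+[~]~~~~~~…
gen 2: q1 h=20  …~~~~~~[+]+~~~~~…
gen 3: q1 h=21  …~~~~~~[+]~~~~~~…
gen 4: q1 h=22  …~~~~~~[~]~~~~~~…
gen 5: q1 h=21  …~~~~~~[~]+~~~~~…
gen 6: q1 h=20  …~~~~~~[~]++~~~~…
gen 7: q1 h=19  …~~~~~~[~]+++~~~…
gen 8: q1 h=18  …~~~~~~[~]++++~~…
gen 9: q1 h=17  …~~~~~~[~]+++++~…
gen 10: q1 h=16  …~~~~~~[~]++++++…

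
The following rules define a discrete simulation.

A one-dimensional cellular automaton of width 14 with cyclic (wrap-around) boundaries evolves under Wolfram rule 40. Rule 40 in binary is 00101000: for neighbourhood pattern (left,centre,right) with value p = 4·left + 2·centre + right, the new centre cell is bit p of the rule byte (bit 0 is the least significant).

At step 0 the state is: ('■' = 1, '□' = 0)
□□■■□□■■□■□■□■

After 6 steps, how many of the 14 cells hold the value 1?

0

t=0: □□■■□□■■□■□■□■
t=1: □□■□□□■□■□■□■□
t=2: □□□□□□□■□■□■□□
t=3: □□□□□□□□■□■□□□
t=4: □□□□□□□□□■□□□□
t=5: □□□□□□□□□□□□□□
t=6: □□□□□□□□□□□□□□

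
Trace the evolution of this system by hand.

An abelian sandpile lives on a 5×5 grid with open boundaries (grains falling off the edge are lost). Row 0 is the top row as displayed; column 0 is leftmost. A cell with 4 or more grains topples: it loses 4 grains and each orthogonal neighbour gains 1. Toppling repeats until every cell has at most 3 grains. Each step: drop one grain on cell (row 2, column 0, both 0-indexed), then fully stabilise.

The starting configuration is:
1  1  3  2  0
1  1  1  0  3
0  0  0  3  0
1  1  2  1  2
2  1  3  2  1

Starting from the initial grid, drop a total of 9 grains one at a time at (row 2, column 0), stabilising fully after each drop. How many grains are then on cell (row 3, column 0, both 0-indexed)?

3

0) 1  1  3  2  0
1  1  1  0  3
0  0  0  3  0
1  1  2  1  2
2  1  3  2  1
1) 1  1  3  2  0
1  1  1  0  3
1  0  0  3  0
1  1  2  1  2
2  1  3  2  1
2) 1  1  3  2  0
1  1  1  0  3
2  0  0  3  0
1  1  2  1  2
2  1  3  2  1
3) 1  1  3  2  0
1  1  1  0  3
3  0  0  3  0
1  1  2  1  2
2  1  3  2  1
4) 1  1  3  2  0
2  1  1  0  3
0  1  0  3  0
2  1  2  1  2
2  1  3  2  1
5) 1  1  3  2  0
2  1  1  0  3
1  1  0  3  0
2  1  2  1  2
2  1  3  2  1
6) 1  1  3  2  0
2  1  1  0  3
2  1  0  3  0
2  1  2  1  2
2  1  3  2  1
7) 1  1  3  2  0
2  1  1  0  3
3  1  0  3  0
2  1  2  1  2
2  1  3  2  1
8) 1  1  3  2  0
3  1  1  0  3
0  2  0  3  0
3  1  2  1  2
2  1  3  2  1
9) 1  1  3  2  0
3  1  1  0  3
1  2  0  3  0
3  1  2  1  2
2  1  3  2  1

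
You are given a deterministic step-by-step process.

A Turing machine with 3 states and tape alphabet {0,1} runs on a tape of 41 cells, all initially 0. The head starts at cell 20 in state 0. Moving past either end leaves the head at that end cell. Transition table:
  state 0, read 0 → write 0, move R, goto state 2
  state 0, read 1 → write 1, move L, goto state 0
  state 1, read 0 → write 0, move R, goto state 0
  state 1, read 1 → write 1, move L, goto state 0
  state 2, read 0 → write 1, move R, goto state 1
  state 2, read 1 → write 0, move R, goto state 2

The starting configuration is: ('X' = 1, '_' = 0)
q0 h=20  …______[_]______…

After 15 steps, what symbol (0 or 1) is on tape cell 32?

0

k=0  q0 h=20  …______[_]______…
k=1  q2 h=21  …______[_]______…
k=2  q1 h=22  …_____X[_]______…
k=3  q0 h=23  …____X_[_]______…
k=4  q2 h=24  …___X__[_]______…
k=5  q1 h=25  …__X__X[_]______…
k=6  q0 h=26  …_X__X_[_]______…
k=7  q2 h=27  …X__X__[_]______…
k=8  q1 h=28  …__X__X[_]______…
k=9  q0 h=29  …_X__X_[_]______…
k=10  q2 h=30  …X__X__[_]______…
k=11  q1 h=31  …__X__X[_]______…
k=12  q0 h=32  …_X__X_[_]______…
k=13  q2 h=33  …X__X__[_]______…
k=14  q1 h=34  …__X__X[_]______|
k=15  q0 h=35  …_X__X_[_]_____|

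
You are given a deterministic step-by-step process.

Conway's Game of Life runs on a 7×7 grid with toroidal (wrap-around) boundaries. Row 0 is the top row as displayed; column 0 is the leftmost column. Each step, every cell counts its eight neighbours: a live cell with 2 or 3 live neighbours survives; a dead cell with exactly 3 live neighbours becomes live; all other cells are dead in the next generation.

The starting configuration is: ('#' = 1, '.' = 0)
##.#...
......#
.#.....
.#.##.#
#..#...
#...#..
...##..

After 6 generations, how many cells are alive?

t=0: ##.#...
......#
.#.....
.#.##.#
#..#...
#...#..
...##..
t=1: #.###..
.##....
..#..#.
.#.##..
####.##
....#..
#####..
t=2: #...#..
....#..
....#..
.......
##...##
.......
#....#.
t=3: ....###
...###.
.......
#....##
#.....#
.#...#.
......#
t=4: ...#..#
...#..#
.......
#....#.
.#.....
.....#.
#...#.#
t=5: ...##.#
.......
......#
.......
......#
#....##
#...#.#
t=6: #..##.#
.....#.
.......
.......
#....##
.......
...##..

10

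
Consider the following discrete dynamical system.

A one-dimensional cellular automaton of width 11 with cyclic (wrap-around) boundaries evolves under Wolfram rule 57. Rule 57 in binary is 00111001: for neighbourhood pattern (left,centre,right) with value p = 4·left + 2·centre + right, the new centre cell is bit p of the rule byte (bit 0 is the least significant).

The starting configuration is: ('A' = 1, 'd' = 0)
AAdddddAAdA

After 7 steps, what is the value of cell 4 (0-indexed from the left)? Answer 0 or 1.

1

t=0: AAdddddAAdA
t=1: ddAAAAdAdAA
t=2: AdAdddAdAAd
t=3: dAdAAddAAdA
t=4: AdAAdAdAdAd
t=5: dAAdAdAdAdA
t=6: AAdAdAdAdAd
t=7: AdAdAdAdAdA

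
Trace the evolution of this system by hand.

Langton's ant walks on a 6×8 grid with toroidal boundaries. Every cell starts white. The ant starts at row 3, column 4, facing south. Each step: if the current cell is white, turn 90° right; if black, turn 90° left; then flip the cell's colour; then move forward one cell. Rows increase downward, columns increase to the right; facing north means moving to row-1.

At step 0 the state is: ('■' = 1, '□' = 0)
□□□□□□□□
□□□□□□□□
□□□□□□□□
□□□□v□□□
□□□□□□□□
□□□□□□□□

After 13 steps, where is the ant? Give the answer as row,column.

3,5

k=0  □□□□□□□□
□□□□□□□□
□□□□□□□□
□□□□v□□□
□□□□□□□□
□□□□□□□□
k=1  □□□□□□□□
□□□□□□□□
□□□□□□□□
□□□<■□□□
□□□□□□□□
□□□□□□□□
k=2  □□□□□□□□
□□□□□□□□
□□□^□□□□
□□□■■□□□
□□□□□□□□
□□□□□□□□
k=3  □□□□□□□□
□□□□□□□□
□□□■>□□□
□□□■■□□□
□□□□□□□□
□□□□□□□□
k=4  □□□□□□□□
□□□□□□□□
□□□■■□□□
□□□■v□□□
□□□□□□□□
□□□□□□□□
k=5  □□□□□□□□
□□□□□□□□
□□□■■□□□
□□□■□>□□
□□□□□□□□
□□□□□□□□
k=6  □□□□□□□□
□□□□□□□□
□□□■■□□□
□□□■□■□□
□□□□□v□□
□□□□□□□□
k=7  □□□□□□□□
□□□□□□□□
□□□■■□□□
□□□■□■□□
□□□□<■□□
□□□□□□□□
k=8  □□□□□□□□
□□□□□□□□
□□□■■□□□
□□□■^■□□
□□□□■■□□
□□□□□□□□
k=9  □□□□□□□□
□□□□□□□□
□□□■■□□□
□□□■■>□□
□□□□■■□□
□□□□□□□□
k=10  □□□□□□□□
□□□□□□□□
□□□■■^□□
□□□■■□□□
□□□□■■□□
□□□□□□□□
k=11  □□□□□□□□
□□□□□□□□
□□□■■■>□
□□□■■□□□
□□□□■■□□
□□□□□□□□
k=12  □□□□□□□□
□□□□□□□□
□□□■■■■□
□□□■■□v□
□□□□■■□□
□□□□□□□□
k=13  □□□□□□□□
□□□□□□□□
□□□■■■■□
□□□■■<■□
□□□□■■□□
□□□□□□□□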